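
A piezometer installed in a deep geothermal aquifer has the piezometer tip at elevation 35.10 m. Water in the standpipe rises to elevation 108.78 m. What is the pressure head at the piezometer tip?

ψ ≈ 73.68 m

Total head h = 108.78 m (the water-surface elevation in the piezometer).
Pressure head ψ = h − z = 108.78 − 35.10 = 73.68 m.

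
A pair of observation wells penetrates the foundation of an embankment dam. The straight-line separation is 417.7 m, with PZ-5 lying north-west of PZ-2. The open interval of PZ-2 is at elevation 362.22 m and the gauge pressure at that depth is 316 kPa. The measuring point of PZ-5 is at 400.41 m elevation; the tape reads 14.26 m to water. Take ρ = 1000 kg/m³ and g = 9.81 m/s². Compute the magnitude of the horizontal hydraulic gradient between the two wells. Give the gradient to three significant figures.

Pressure head at PZ-2: ψ = P/(ρg) = 316×1000 / (1000 × 9.81) = 32.21 m.
Total head at PZ-2: h = z + ψ = 362.22 + 32.21 = 394.43 m.
Total head at PZ-5: h = 400.41 − 14.26 = 386.15 m.
Head difference: h(PZ-2) − h(PZ-5) = 394.43 − 386.15 = 8.28 m.
Hydraulic gradient: i = |Δh| / L = 8.28 / 417.7 = 0.0198.

i ≈ 0.0198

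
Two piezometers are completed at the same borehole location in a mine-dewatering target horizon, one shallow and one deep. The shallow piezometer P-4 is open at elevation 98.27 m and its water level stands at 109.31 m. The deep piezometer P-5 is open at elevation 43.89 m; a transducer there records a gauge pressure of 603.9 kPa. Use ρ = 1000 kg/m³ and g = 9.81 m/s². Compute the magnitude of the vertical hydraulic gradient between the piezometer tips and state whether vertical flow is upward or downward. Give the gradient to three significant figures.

|i_v| ≈ 0.0710; vertical flow is downward

Total head at P-4: h = 109.31 m (water level in the standpipe).
Pressure head at P-5: ψ = P/(ρg) = 603.9×1000 / (1000 × 9.81) = 61.56 m.
Total head at P-5: h = z + ψ = 43.89 + 61.56 = 105.45 m.
Δh = h(P-4) − h(P-5) = 109.31 − 105.45 = 3.86 m.
Vertical separation Δz = 98.27 − 43.89 = 54.38 m.
|i_v| = |Δh| / Δz = 3.86 / 54.38 = 0.0710.
Head is higher in the shallow piezometer, so vertical flow is downward (recharge condition).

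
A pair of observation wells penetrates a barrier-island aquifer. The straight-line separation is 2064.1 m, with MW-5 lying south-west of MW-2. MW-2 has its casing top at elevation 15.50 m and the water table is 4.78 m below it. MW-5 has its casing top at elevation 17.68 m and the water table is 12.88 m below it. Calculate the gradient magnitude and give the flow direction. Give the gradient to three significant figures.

i ≈ 0.00287; groundwater flows toward the south-west

Total head at MW-2: h = 15.50 − 4.78 = 10.72 m.
Total head at MW-5: h = 17.68 − 12.88 = 4.80 m.
Head difference: h(MW-2) − h(MW-5) = 10.72 − 4.80 = 5.92 m.
Hydraulic gradient: i = |Δh| / L = 5.92 / 2064.1 = 0.00287.
Flow is from higher to lower head: from MW-2 toward MW-5, i.e. toward the south-west.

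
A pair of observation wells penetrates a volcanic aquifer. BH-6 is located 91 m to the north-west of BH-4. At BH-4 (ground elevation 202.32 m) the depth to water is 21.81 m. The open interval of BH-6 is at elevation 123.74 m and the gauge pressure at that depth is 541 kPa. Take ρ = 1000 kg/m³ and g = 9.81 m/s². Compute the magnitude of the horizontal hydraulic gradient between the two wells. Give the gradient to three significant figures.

Total head at BH-4: h = 202.32 − 21.81 = 180.51 m.
Pressure head at BH-6: ψ = P/(ρg) = 541×1000 / (1000 × 9.81) = 55.15 m.
Total head at BH-6: h = z + ψ = 123.74 + 55.15 = 178.89 m.
Head difference: h(BH-4) − h(BH-6) = 180.51 − 178.89 = 1.62 m.
Hydraulic gradient: i = |Δh| / L = 1.62 / 91 = 0.0178.

i ≈ 0.0178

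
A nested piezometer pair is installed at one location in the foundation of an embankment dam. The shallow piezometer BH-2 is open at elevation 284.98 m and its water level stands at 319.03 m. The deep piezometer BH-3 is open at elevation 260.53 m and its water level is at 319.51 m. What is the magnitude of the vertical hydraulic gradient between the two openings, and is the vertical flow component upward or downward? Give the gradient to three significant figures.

|i_v| ≈ 0.0196; vertical flow is upward

Total head at BH-2: h = 319.03 m (water level in the standpipe).
Total head at BH-3: h = 319.51 m.
Δh = h(BH-2) − h(BH-3) = 319.03 − 319.51 = -0.48 m.
Vertical separation Δz = 284.98 − 260.53 = 24.45 m.
|i_v| = |Δh| / Δz = 0.48 / 24.45 = 0.0196.
Head is higher in the deep piezometer, so vertical flow is upward (discharge condition).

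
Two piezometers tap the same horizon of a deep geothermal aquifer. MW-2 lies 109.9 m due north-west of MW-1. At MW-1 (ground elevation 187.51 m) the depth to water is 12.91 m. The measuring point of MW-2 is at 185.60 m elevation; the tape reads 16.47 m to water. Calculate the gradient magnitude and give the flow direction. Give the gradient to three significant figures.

Total head at MW-1: h = 187.51 − 12.91 = 174.60 m.
Total head at MW-2: h = 185.60 − 16.47 = 169.13 m.
Head difference: h(MW-1) − h(MW-2) = 174.60 − 169.13 = 5.47 m.
Hydraulic gradient: i = |Δh| / L = 5.47 / 109.9 = 0.0498.
Flow is from higher to lower head: from MW-1 toward MW-2, i.e. toward the north-west.

i ≈ 0.0498; groundwater flows toward the north-west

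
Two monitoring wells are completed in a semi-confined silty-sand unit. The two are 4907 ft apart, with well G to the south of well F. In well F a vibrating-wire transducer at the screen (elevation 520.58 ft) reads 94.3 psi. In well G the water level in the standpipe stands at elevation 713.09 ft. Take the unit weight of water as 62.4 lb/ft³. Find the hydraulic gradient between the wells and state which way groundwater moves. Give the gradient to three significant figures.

Pressure head at well F: ψ = 144·P/γ = 144 × 94.3 / 62.4 = 217.62 ft.
Total head at well F: h = z + ψ = 520.58 + 217.62 = 738.20 ft.
Total head at well G: h = 713.09 ft (water level in the piezometer is the total head).
Head difference: h(well F) − h(well G) = 738.20 − 713.09 = 25.11 ft.
Hydraulic gradient: i = |Δh| / L = 25.11 / 4907 = 0.00512.
Flow is from higher to lower head: from well F toward well G, i.e. toward the south.

i ≈ 0.00512; groundwater flows toward the south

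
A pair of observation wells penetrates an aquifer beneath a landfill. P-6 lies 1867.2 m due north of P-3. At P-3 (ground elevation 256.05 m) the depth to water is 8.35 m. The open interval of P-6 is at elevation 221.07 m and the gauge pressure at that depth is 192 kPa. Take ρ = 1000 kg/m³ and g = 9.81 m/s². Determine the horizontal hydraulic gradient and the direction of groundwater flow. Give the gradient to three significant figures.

Total head at P-3: h = 256.05 − 8.35 = 247.70 m.
Pressure head at P-6: ψ = P/(ρg) = 192×1000 / (1000 × 9.81) = 19.57 m.
Total head at P-6: h = z + ψ = 221.07 + 19.57 = 240.64 m.
Head difference: h(P-3) − h(P-6) = 247.70 − 240.64 = 7.06 m.
Hydraulic gradient: i = |Δh| / L = 7.06 / 1867.2 = 0.00378.
Flow is from higher to lower head: from P-3 toward P-6, i.e. toward the north.

i ≈ 0.00378; groundwater flows toward the north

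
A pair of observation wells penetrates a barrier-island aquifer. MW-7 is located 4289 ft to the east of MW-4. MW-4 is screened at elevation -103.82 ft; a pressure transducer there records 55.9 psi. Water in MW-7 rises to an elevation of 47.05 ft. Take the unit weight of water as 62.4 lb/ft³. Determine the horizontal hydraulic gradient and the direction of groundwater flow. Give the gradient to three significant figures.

i ≈ 0.00510; groundwater flows toward the west

Pressure head at MW-4: ψ = 144·P/γ = 144 × 55.9 / 62.4 = 129.00 ft.
Total head at MW-4: h = z + ψ = -103.82 + 129.00 = 25.18 ft.
Total head at MW-7: h = 47.05 ft (water level in the piezometer is the total head).
Head difference: h(MW-4) − h(MW-7) = 25.18 − 47.05 = -21.87 ft.
Hydraulic gradient: i = |Δh| / L = 21.87 / 4289 = 0.00510.
Flow is from higher to lower head: from MW-7 toward MW-4, i.e. toward the west.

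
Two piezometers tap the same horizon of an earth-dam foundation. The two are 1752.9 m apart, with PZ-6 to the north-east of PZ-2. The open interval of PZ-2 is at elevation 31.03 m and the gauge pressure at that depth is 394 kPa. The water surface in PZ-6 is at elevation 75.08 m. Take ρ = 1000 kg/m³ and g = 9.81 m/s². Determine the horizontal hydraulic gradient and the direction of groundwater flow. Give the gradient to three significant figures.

Pressure head at PZ-2: ψ = P/(ρg) = 394×1000 / (1000 × 9.81) = 40.16 m.
Total head at PZ-2: h = z + ψ = 31.03 + 40.16 = 71.19 m.
Total head at PZ-6: h = 75.08 m (water level in the piezometer is the total head).
Head difference: h(PZ-2) − h(PZ-6) = 71.19 − 75.08 = -3.89 m.
Hydraulic gradient: i = |Δh| / L = 3.89 / 1752.9 = 0.00222.
Flow is from higher to lower head: from PZ-6 toward PZ-2, i.e. toward the south-west.

i ≈ 0.00222; groundwater flows toward the south-west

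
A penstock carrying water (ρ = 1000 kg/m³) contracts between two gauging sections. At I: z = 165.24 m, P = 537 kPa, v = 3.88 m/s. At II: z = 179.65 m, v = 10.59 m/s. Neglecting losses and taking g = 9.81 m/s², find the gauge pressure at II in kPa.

P₂ ≈ 347 kPa

Pressure head at I: ψ₁ = P₁/(ρg) = 537×1000 / (1000 × 9.81) = 54.74 m.
Velocity heads: v₁²/2g = 3.88²/19.62 = 0.767 m; v₂²/2g = 10.59²/19.62 = 5.716 m.
Total head H = z₁ + ψ₁ + v₁²/2g = 165.24 + 54.74 + 0.767 = 220.75 m.
ψ₂ = H − z₂ − v₂²/2g = 220.75 − 179.65 − 5.716 = 35.38 m.
P₂ = ρgψ₂ = 1000 × 9.81 × 35.38 ≈ 347 kPa.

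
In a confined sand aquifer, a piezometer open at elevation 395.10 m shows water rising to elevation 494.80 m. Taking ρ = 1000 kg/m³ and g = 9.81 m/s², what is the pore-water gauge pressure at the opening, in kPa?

Pressure head ψ = h − z = 494.80 − 395.10 = 99.70 m.
P = ρgψ = 1000 × 9.81 × 99.70 = 978057 Pa ≈ 978 kPa.

P ≈ 978 kPa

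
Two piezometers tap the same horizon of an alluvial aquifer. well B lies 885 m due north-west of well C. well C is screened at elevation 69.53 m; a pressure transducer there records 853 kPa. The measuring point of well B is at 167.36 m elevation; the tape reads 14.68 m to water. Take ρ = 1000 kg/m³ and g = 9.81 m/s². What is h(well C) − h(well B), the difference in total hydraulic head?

Δh ≈ 3.80 m

Pressure head at well C: ψ = P/(ρg) = 853×1000 / (1000 × 9.81) = 86.95 m.
Total head at well C: h = z + ψ = 69.53 + 86.95 = 156.48 m.
Total head at well B: h = 167.36 − 14.68 = 152.68 m.
Head difference: h(well C) − h(well B) = 156.48 − 152.68 = 3.80 m.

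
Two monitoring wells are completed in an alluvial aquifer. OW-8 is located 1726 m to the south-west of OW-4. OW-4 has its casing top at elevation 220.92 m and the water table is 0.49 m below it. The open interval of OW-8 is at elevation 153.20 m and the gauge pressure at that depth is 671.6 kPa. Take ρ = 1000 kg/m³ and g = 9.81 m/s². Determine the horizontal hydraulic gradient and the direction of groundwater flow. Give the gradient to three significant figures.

Total head at OW-4: h = 220.92 − 0.49 = 220.43 m.
Pressure head at OW-8: ψ = P/(ρg) = 671.6×1000 / (1000 × 9.81) = 68.46 m.
Total head at OW-8: h = z + ψ = 153.20 + 68.46 = 221.66 m.
Head difference: h(OW-4) − h(OW-8) = 220.43 − 221.66 = -1.23 m.
Hydraulic gradient: i = |Δh| / L = 1.23 / 1726 = 0.000713.
Flow is from higher to lower head: from OW-8 toward OW-4, i.e. toward the north-east.

i ≈ 0.000713; groundwater flows toward the north-east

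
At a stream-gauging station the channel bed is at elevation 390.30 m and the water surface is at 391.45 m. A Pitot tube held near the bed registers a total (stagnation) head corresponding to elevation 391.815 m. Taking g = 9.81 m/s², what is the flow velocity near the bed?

v ≈ 2.68 m/s

Near the bed, under hydrostatic conditions, the piezometric head (z + ψ) equals the free-surface elevation, 391.45 m.
Velocity head = total − piezometric = 391.815 − 391.45 = 0.365 m.
v = √(2g·h_v) = √(2 × 9.81 × 0.365) = 2.68 m/s.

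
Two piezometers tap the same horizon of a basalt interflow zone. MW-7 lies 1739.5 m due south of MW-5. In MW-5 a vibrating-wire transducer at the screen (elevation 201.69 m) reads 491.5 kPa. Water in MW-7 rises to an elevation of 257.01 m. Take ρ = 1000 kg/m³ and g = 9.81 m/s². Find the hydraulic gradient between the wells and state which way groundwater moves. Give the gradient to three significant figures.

i ≈ 0.00300; groundwater flows toward the north

Pressure head at MW-5: ψ = P/(ρg) = 491.5×1000 / (1000 × 9.81) = 50.10 m.
Total head at MW-5: h = z + ψ = 201.69 + 50.10 = 251.79 m.
Total head at MW-7: h = 257.01 m (water level in the piezometer is the total head).
Head difference: h(MW-5) − h(MW-7) = 251.79 − 257.01 = -5.22 m.
Hydraulic gradient: i = |Δh| / L = 5.22 / 1739.5 = 0.00300.
Flow is from higher to lower head: from MW-7 toward MW-5, i.e. toward the north.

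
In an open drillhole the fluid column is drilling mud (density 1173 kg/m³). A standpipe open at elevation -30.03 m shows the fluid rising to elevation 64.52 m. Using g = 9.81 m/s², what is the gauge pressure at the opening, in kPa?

P ≈ 1090 kPa

Pressure head ψ = h − z = 64.52 − (-30.03) = 94.55 m.
P = ρgψ = 1173 × 9.81 × 94.55 = 1087999 Pa ≈ 1090 kPa.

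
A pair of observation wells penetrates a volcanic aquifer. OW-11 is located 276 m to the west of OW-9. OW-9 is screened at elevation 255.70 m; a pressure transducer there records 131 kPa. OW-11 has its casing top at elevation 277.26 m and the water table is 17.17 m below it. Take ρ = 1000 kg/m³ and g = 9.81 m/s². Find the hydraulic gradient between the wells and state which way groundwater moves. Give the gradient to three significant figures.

i ≈ 0.0325; groundwater flows toward the west

Pressure head at OW-9: ψ = P/(ρg) = 131×1000 / (1000 × 9.81) = 13.35 m.
Total head at OW-9: h = z + ψ = 255.70 + 13.35 = 269.05 m.
Total head at OW-11: h = 277.26 − 17.17 = 260.09 m.
Head difference: h(OW-9) − h(OW-11) = 269.05 − 260.09 = 8.96 m.
Hydraulic gradient: i = |Δh| / L = 8.96 / 276 = 0.0325.
Flow is from higher to lower head: from OW-9 toward OW-11, i.e. toward the west.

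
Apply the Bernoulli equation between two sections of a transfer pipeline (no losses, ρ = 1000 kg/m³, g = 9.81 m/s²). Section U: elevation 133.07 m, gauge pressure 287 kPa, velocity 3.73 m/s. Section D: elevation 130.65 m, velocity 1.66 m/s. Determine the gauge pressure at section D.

Pressure head at U: ψ₁ = P₁/(ρg) = 287×1000 / (1000 × 9.81) = 29.26 m.
Velocity heads: v₁²/2g = 3.73²/19.62 = 0.709 m; v₂²/2g = 1.66²/19.62 = 0.140 m.
Total head H = z₁ + ψ₁ + v₁²/2g = 133.07 + 29.26 + 0.709 = 163.04 m.
ψ₂ = H − z₂ − v₂²/2g = 163.04 − 130.65 − 0.140 = 32.25 m.
P₂ = ρgψ₂ = 1000 × 9.81 × 32.25 ≈ 316 kPa.

P₂ ≈ 316 kPa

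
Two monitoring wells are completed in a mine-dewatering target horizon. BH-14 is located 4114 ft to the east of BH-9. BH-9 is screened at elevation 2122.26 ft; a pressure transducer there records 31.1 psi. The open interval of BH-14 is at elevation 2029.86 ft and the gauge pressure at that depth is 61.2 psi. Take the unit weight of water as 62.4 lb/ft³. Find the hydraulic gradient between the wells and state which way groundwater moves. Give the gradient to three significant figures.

i ≈ 0.00558; groundwater flows toward the east

Pressure head at BH-9: ψ = 144·P/γ = 144 × 31.1 / 62.4 = 71.77 ft.
Total head at BH-9: h = z + ψ = 2122.26 + 71.77 = 2194.03 ft.
Pressure head at BH-14: ψ = 144·P/γ = 144 × 61.2 / 62.4 = 141.23 ft.
Total head at BH-14: h = z + ψ = 2029.86 + 141.23 = 2171.09 ft.
Head difference: h(BH-9) − h(BH-14) = 2194.03 − 2171.09 = 22.94 ft.
Hydraulic gradient: i = |Δh| / L = 22.94 / 4114 = 0.00558.
Flow is from higher to lower head: from BH-9 toward BH-14, i.e. toward the east.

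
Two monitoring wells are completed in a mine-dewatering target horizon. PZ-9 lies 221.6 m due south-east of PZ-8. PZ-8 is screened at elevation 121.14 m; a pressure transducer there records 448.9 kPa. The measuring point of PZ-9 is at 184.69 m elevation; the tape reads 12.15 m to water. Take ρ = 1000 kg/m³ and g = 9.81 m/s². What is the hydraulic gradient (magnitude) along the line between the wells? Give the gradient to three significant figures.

Pressure head at PZ-8: ψ = P/(ρg) = 448.9×1000 / (1000 × 9.81) = 45.76 m.
Total head at PZ-8: h = z + ψ = 121.14 + 45.76 = 166.90 m.
Total head at PZ-9: h = 184.69 − 12.15 = 172.54 m.
Head difference: h(PZ-8) − h(PZ-9) = 166.90 − 172.54 = -5.64 m.
Hydraulic gradient: i = |Δh| / L = 5.64 / 221.6 = 0.0255.

i ≈ 0.0255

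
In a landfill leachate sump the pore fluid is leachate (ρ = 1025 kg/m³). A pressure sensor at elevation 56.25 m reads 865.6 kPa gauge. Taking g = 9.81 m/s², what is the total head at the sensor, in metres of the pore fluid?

h ≈ 142.33 m

ψ = P/(ρg) = 865.6×1000 / (1025 × 9.81) = 86.08 m.
h = z + ψ = 56.25 + 86.08 = 142.33 m.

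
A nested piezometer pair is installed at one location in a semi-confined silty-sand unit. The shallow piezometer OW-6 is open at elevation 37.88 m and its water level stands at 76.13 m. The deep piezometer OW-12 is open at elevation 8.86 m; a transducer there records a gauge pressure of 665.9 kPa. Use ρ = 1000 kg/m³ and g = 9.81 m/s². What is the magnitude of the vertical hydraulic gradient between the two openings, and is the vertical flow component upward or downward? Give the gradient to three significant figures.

|i_v| ≈ 0.0210; vertical flow is upward

Total head at OW-6: h = 76.13 m (water level in the standpipe).
Pressure head at OW-12: ψ = P/(ρg) = 665.9×1000 / (1000 × 9.81) = 67.88 m.
Total head at OW-12: h = z + ψ = 8.86 + 67.88 = 76.74 m.
Δh = h(OW-6) − h(OW-12) = 76.13 − 76.74 = -0.61 m.
Vertical separation Δz = 37.88 − 8.86 = 29.02 m.
|i_v| = |Δh| / Δz = 0.61 / 29.02 = 0.0210.
Head is higher in the deep piezometer, so vertical flow is upward (discharge condition).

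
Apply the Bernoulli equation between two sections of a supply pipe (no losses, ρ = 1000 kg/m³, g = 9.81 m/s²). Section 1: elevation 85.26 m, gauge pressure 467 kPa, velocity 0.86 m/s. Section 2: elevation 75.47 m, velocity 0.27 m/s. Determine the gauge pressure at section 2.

P₂ ≈ 563 kPa

Pressure head at 1: ψ₁ = P₁/(ρg) = 467×1000 / (1000 × 9.81) = 47.60 m.
Velocity heads: v₁²/2g = 0.86²/19.62 = 0.038 m; v₂²/2g = 0.27²/19.62 = 0.004 m.
Total head H = z₁ + ψ₁ + v₁²/2g = 85.26 + 47.60 + 0.038 = 132.90 m.
ψ₂ = H − z₂ − v₂²/2g = 132.90 − 75.47 − 0.004 = 57.43 m.
P₂ = ρgψ₂ = 1000 × 9.81 × 57.43 ≈ 563 kPa.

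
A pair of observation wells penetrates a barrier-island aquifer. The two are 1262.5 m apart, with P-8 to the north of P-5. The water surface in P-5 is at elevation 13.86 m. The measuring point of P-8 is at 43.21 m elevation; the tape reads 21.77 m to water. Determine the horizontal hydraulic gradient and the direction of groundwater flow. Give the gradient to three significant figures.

i ≈ 0.00600; groundwater flows toward the south

Total head at P-5: h = 13.86 m (water level in the piezometer is the total head).
Total head at P-8: h = 43.21 − 21.77 = 21.44 m.
Head difference: h(P-5) − h(P-8) = 13.86 − 21.44 = -7.58 m.
Hydraulic gradient: i = |Δh| / L = 7.58 / 1262.5 = 0.00600.
Flow is from higher to lower head: from P-8 toward P-5, i.e. toward the south.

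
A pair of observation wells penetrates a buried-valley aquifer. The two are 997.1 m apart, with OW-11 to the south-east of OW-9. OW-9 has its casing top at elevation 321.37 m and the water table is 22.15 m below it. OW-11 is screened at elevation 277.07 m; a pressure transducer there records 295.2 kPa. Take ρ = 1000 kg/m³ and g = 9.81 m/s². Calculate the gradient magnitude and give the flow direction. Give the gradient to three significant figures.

Total head at OW-9: h = 321.37 − 22.15 = 299.22 m.
Pressure head at OW-11: ψ = P/(ρg) = 295.2×1000 / (1000 × 9.81) = 30.09 m.
Total head at OW-11: h = z + ψ = 277.07 + 30.09 = 307.16 m.
Head difference: h(OW-9) − h(OW-11) = 299.22 − 307.16 = -7.94 m.
Hydraulic gradient: i = |Δh| / L = 7.94 / 997.1 = 0.00796.
Flow is from higher to lower head: from OW-11 toward OW-9, i.e. toward the north-west.

i ≈ 0.00796; groundwater flows toward the north-west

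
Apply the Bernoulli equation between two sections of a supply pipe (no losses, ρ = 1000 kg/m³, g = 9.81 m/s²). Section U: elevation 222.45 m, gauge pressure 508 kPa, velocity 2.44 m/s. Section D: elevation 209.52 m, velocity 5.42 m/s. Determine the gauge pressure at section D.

Pressure head at U: ψ₁ = P₁/(ρg) = 508×1000 / (1000 × 9.81) = 51.78 m.
Velocity heads: v₁²/2g = 2.44²/19.62 = 0.303 m; v₂²/2g = 5.42²/19.62 = 1.497 m.
Total head H = z₁ + ψ₁ + v₁²/2g = 222.45 + 51.78 + 0.303 = 274.53 m.
ψ₂ = H − z₂ − v₂²/2g = 274.53 − 209.52 − 1.497 = 63.51 m.
P₂ = ρgψ₂ = 1000 × 9.81 × 63.51 ≈ 623 kPa.

P₂ ≈ 623 kPa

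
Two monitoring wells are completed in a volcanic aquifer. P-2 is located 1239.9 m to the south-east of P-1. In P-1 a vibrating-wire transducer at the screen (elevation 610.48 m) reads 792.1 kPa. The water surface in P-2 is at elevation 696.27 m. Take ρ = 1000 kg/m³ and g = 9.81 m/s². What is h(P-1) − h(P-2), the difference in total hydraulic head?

Pressure head at P-1: ψ = P/(ρg) = 792.1×1000 / (1000 × 9.81) = 80.74 m.
Total head at P-1: h = z + ψ = 610.48 + 80.74 = 691.22 m.
Total head at P-2: h = 696.27 m (water level in the piezometer is the total head).
Head difference: h(P-1) − h(P-2) = 691.22 − 696.27 = -5.05 m.

Δh ≈ -5.05 m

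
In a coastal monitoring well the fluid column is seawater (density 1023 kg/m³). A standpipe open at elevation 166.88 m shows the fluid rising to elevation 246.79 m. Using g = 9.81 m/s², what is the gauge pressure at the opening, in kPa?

Pressure head ψ = h − z = 246.79 − 166.88 = 79.91 m.
P = ρgψ = 1023 × 9.81 × 79.91 = 801947 Pa ≈ 802 kPa.

P ≈ 802 kPa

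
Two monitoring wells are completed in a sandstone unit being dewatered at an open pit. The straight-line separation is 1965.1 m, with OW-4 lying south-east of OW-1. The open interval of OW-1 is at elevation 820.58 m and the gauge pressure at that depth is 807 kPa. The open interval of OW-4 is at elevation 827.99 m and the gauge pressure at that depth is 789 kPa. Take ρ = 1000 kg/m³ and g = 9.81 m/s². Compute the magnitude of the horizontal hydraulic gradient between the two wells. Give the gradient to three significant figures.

i ≈ 0.00284

Pressure head at OW-1: ψ = P/(ρg) = 807×1000 / (1000 × 9.81) = 82.26 m.
Total head at OW-1: h = z + ψ = 820.58 + 82.26 = 902.84 m.
Pressure head at OW-4: ψ = P/(ρg) = 789×1000 / (1000 × 9.81) = 80.43 m.
Total head at OW-4: h = z + ψ = 827.99 + 80.43 = 908.42 m.
Head difference: h(OW-1) − h(OW-4) = 902.84 − 908.42 = -5.58 m.
Hydraulic gradient: i = |Δh| / L = 5.58 / 1965.1 = 0.00284.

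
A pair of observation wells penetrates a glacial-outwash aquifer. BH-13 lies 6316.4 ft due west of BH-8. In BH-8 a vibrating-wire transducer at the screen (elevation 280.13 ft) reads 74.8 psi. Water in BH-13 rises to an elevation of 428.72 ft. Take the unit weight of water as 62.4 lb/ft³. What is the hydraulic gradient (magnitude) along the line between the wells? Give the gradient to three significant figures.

Pressure head at BH-8: ψ = 144·P/γ = 144 × 74.8 / 62.4 = 172.62 ft.
Total head at BH-8: h = z + ψ = 280.13 + 172.62 = 452.75 ft.
Total head at BH-13: h = 428.72 ft (water level in the piezometer is the total head).
Head difference: h(BH-8) − h(BH-13) = 452.75 − 428.72 = 24.03 ft.
Hydraulic gradient: i = |Δh| / L = 24.03 / 6316.4 = 0.00380.

i ≈ 0.00380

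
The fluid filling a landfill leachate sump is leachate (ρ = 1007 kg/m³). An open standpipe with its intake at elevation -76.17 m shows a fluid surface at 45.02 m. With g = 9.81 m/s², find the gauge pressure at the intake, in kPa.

Pressure head ψ = h − z = 45.02 − (-76.17) = 121.19 m.
P = ρgψ = 1007 × 9.81 × 121.19 = 1197196 Pa ≈ 1200 kPa.

P ≈ 1200 kPa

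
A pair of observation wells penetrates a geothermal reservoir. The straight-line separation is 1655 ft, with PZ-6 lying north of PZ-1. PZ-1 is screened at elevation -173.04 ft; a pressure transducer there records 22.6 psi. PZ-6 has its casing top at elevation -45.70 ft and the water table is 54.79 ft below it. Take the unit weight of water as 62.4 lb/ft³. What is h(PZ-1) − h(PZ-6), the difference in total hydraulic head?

Δh ≈ -20.40 ft

Pressure head at PZ-1: ψ = 144·P/γ = 144 × 22.6 / 62.4 = 52.15 ft.
Total head at PZ-1: h = z + ψ = -173.04 + 52.15 = -120.89 ft.
Total head at PZ-6: h = -45.70 − 54.79 = -100.49 ft.
Head difference: h(PZ-1) − h(PZ-6) = -120.89 − (-100.49) = -20.40 ft.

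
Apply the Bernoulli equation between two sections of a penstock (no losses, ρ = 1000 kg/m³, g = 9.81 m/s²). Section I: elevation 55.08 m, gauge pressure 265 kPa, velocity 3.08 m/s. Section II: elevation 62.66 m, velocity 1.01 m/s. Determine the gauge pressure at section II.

Pressure head at I: ψ₁ = P₁/(ρg) = 265×1000 / (1000 × 9.81) = 27.01 m.
Velocity heads: v₁²/2g = 3.08²/19.62 = 0.484 m; v₂²/2g = 1.01²/19.62 = 0.052 m.
Total head H = z₁ + ψ₁ + v₁²/2g = 55.08 + 27.01 + 0.484 = 82.57 m.
ψ₂ = H − z₂ − v₂²/2g = 82.57 − 62.66 − 0.052 = 19.86 m.
P₂ = ρgψ₂ = 1000 × 9.81 × 19.86 ≈ 195 kPa.

P₂ ≈ 195 kPa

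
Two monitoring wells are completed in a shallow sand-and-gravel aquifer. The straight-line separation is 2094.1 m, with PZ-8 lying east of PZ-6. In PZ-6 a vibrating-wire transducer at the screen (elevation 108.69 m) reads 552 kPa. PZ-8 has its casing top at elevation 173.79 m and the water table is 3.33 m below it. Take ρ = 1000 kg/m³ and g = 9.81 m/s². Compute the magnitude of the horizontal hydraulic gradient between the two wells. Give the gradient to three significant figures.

Pressure head at PZ-6: ψ = P/(ρg) = 552×1000 / (1000 × 9.81) = 56.27 m.
Total head at PZ-6: h = z + ψ = 108.69 + 56.27 = 164.96 m.
Total head at PZ-8: h = 173.79 − 3.33 = 170.46 m.
Head difference: h(PZ-6) − h(PZ-8) = 164.96 − 170.46 = -5.50 m.
Hydraulic gradient: i = |Δh| / L = 5.50 / 2094.1 = 0.00263.

i ≈ 0.00263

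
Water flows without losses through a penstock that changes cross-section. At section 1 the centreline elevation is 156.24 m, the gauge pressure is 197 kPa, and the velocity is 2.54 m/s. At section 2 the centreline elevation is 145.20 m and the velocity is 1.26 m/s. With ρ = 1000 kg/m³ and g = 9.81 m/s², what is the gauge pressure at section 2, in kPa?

P₂ ≈ 308 kPa

Pressure head at 1: ψ₁ = P₁/(ρg) = 197×1000 / (1000 × 9.81) = 20.08 m.
Velocity heads: v₁²/2g = 2.54²/19.62 = 0.329 m; v₂²/2g = 1.26²/19.62 = 0.081 m.
Total head H = z₁ + ψ₁ + v₁²/2g = 156.24 + 20.08 + 0.329 = 176.65 m.
ψ₂ = H − z₂ − v₂²/2g = 176.65 − 145.20 − 0.081 = 31.37 m.
P₂ = ρgψ₂ = 1000 × 9.81 × 31.37 ≈ 308 kPa.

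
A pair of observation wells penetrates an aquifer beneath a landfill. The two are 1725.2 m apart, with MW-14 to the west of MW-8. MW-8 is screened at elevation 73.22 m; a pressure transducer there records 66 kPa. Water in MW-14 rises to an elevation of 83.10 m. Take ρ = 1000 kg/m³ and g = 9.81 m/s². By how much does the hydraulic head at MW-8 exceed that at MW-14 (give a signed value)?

Δh ≈ -3.15 m

Pressure head at MW-8: ψ = P/(ρg) = 66×1000 / (1000 × 9.81) = 6.73 m.
Total head at MW-8: h = z + ψ = 73.22 + 6.73 = 79.95 m.
Total head at MW-14: h = 83.10 m (water level in the piezometer is the total head).
Head difference: h(MW-8) − h(MW-14) = 79.95 − 83.10 = -3.15 m.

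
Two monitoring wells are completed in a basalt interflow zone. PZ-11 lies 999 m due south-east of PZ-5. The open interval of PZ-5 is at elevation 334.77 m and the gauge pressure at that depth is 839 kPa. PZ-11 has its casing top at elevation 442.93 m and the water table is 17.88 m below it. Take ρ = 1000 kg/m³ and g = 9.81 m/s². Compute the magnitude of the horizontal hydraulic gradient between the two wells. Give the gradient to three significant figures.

i ≈ 0.00476

Pressure head at PZ-5: ψ = P/(ρg) = 839×1000 / (1000 × 9.81) = 85.52 m.
Total head at PZ-5: h = z + ψ = 334.77 + 85.52 = 420.29 m.
Total head at PZ-11: h = 442.93 − 17.88 = 425.05 m.
Head difference: h(PZ-5) − h(PZ-11) = 420.29 − 425.05 = -4.76 m.
Hydraulic gradient: i = |Δh| / L = 4.76 / 999 = 0.00476.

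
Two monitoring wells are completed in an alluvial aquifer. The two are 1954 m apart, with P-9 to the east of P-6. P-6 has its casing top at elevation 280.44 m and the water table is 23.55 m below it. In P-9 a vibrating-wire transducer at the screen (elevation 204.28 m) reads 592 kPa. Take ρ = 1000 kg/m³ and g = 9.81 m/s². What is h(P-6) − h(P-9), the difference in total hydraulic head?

Δh ≈ -7.74 m

Total head at P-6: h = 280.44 − 23.55 = 256.89 m.
Pressure head at P-9: ψ = P/(ρg) = 592×1000 / (1000 × 9.81) = 60.35 m.
Total head at P-9: h = z + ψ = 204.28 + 60.35 = 264.63 m.
Head difference: h(P-6) − h(P-9) = 256.89 − 264.63 = -7.74 m.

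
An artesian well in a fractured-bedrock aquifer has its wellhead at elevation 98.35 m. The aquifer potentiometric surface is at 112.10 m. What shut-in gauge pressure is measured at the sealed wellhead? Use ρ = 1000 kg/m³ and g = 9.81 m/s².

P ≈ 135 kPa

Head above the cap: Δh = 112.10 − 98.35 = 13.75 m.
P = ρgΔh = 1000 × 9.81 × 13.75 = 134888 Pa ≈ 135 kPa.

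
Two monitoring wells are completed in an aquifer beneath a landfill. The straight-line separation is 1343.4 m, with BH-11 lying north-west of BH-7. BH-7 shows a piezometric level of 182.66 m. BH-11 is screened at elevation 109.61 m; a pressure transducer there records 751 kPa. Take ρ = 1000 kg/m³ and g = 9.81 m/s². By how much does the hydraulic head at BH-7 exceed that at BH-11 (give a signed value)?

Δh ≈ -3.50 m

Total head at BH-7: h = 182.66 m (water level in the piezometer is the total head).
Pressure head at BH-11: ψ = P/(ρg) = 751×1000 / (1000 × 9.81) = 76.55 m.
Total head at BH-11: h = z + ψ = 109.61 + 76.55 = 186.16 m.
Head difference: h(BH-7) − h(BH-11) = 182.66 − 186.16 = -3.50 m.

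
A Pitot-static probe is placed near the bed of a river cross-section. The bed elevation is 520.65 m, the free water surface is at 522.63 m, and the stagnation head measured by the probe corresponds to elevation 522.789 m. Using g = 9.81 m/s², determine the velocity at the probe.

v ≈ 1.77 m/s

Near the bed, under hydrostatic conditions, the piezometric head (z + ψ) equals the free-surface elevation, 522.63 m.
Velocity head = total − piezometric = 522.789 − 522.63 = 0.159 m.
v = √(2g·h_v) = √(2 × 9.81 × 0.159) = 1.77 m/s.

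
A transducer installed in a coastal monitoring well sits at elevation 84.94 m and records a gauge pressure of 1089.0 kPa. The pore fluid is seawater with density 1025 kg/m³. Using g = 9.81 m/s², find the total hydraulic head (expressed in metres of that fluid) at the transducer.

ψ = P/(ρg) = 1089.0×1000 / (1025 × 9.81) = 108.30 m.
h = z + ψ = 84.94 + 108.30 = 193.24 m.

h ≈ 193.24 m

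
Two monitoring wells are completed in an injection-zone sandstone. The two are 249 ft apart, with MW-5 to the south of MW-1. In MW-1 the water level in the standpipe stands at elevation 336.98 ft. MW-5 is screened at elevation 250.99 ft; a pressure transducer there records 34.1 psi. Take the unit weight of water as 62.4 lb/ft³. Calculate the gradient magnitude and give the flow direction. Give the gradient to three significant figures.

i ≈ 0.0293; groundwater flows toward the south

Total head at MW-1: h = 336.98 ft (water level in the piezometer is the total head).
Pressure head at MW-5: ψ = 144·P/γ = 144 × 34.1 / 62.4 = 78.69 ft.
Total head at MW-5: h = z + ψ = 250.99 + 78.69 = 329.68 ft.
Head difference: h(MW-1) − h(MW-5) = 336.98 − 329.68 = 7.30 ft.
Hydraulic gradient: i = |Δh| / L = 7.30 / 249 = 0.0293.
Flow is from higher to lower head: from MW-1 toward MW-5, i.e. toward the south.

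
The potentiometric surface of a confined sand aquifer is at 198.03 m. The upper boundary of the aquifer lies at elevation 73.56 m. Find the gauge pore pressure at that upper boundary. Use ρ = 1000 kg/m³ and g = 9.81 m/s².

P ≈ 1220 kPa

Pressure head at the aquifer top: ψ = h − z = 198.03 − 73.56 = 124.47 m.
P = ρgψ = 1000 × 9.81 × 124.47 = 1221051 Pa ≈ 1220 kPa.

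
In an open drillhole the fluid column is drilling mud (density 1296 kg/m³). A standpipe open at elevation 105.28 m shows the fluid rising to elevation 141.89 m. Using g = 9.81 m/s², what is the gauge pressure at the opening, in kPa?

Pressure head ψ = h − z = 141.89 − 105.28 = 36.61 m.
P = ρgψ = 1296 × 9.81 × 36.61 = 465451 Pa ≈ 465 kPa.

P ≈ 465 kPa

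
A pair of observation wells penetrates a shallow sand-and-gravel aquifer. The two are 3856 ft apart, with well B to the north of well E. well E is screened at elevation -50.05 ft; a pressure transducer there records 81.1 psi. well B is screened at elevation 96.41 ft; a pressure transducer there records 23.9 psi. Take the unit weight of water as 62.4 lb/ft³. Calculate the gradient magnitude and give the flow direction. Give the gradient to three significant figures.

i ≈ 0.00375; groundwater flows toward the south

Pressure head at well E: ψ = 144·P/γ = 144 × 81.1 / 62.4 = 187.15 ft.
Total head at well E: h = z + ψ = -50.05 + 187.15 = 137.10 ft.
Pressure head at well B: ψ = 144·P/γ = 144 × 23.9 / 62.4 = 55.15 ft.
Total head at well B: h = z + ψ = 96.41 + 55.15 = 151.56 ft.
Head difference: h(well E) − h(well B) = 137.10 − 151.56 = -14.46 ft.
Hydraulic gradient: i = |Δh| / L = 14.46 / 3856 = 0.00375.
Flow is from higher to lower head: from well B toward well E, i.e. toward the south.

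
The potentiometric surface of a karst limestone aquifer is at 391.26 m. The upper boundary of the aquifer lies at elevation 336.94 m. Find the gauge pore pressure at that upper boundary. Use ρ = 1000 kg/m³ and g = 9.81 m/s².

Pressure head at the aquifer top: ψ = h − z = 391.26 − 336.94 = 54.32 m.
P = ρgψ = 1000 × 9.81 × 54.32 = 532879 Pa ≈ 533 kPa.

P ≈ 533 kPa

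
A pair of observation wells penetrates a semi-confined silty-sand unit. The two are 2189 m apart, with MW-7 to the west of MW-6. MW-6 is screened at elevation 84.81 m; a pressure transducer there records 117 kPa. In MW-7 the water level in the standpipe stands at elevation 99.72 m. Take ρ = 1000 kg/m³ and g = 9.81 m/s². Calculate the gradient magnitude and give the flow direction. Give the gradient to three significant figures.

Pressure head at MW-6: ψ = P/(ρg) = 117×1000 / (1000 × 9.81) = 11.93 m.
Total head at MW-6: h = z + ψ = 84.81 + 11.93 = 96.74 m.
Total head at MW-7: h = 99.72 m (water level in the piezometer is the total head).
Head difference: h(MW-6) − h(MW-7) = 96.74 − 99.72 = -2.98 m.
Hydraulic gradient: i = |Δh| / L = 2.98 / 2189 = 0.00136.
Flow is from higher to lower head: from MW-7 toward MW-6, i.e. toward the east.

i ≈ 0.00136; groundwater flows toward the east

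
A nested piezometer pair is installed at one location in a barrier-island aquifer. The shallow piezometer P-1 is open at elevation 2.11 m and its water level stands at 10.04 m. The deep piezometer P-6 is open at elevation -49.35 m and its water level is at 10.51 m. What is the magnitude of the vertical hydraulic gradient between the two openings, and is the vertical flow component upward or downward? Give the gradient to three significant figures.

|i_v| ≈ 0.00913; vertical flow is upward

Total head at P-1: h = 10.04 m (water level in the standpipe).
Total head at P-6: h = 10.51 m.
Δh = h(P-1) − h(P-6) = 10.04 − 10.51 = -0.47 m.
Vertical separation Δz = 2.11 − (-49.35) = 51.46 m.
|i_v| = |Δh| / Δz = 0.47 / 51.46 = 0.00913.
Head is higher in the deep piezometer, so vertical flow is upward (discharge condition).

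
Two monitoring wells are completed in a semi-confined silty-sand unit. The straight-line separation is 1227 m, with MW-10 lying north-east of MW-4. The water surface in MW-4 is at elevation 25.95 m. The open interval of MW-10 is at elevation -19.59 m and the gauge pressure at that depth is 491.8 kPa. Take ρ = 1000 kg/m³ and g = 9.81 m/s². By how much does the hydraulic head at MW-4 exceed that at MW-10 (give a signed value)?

Total head at MW-4: h = 25.95 m (water level in the piezometer is the total head).
Pressure head at MW-10: ψ = P/(ρg) = 491.8×1000 / (1000 × 9.81) = 50.13 m.
Total head at MW-10: h = z + ψ = -19.59 + 50.13 = 30.54 m.
Head difference: h(MW-4) − h(MW-10) = 25.95 − 30.54 = -4.59 m.

Δh ≈ -4.59 m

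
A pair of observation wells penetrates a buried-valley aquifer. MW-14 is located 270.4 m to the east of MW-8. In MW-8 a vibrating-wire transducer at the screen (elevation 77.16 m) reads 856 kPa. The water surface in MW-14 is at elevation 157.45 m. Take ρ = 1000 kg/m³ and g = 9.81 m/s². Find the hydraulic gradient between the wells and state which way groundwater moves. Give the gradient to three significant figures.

i ≈ 0.0258; groundwater flows toward the east

Pressure head at MW-8: ψ = P/(ρg) = 856×1000 / (1000 × 9.81) = 87.26 m.
Total head at MW-8: h = z + ψ = 77.16 + 87.26 = 164.42 m.
Total head at MW-14: h = 157.45 m (water level in the piezometer is the total head).
Head difference: h(MW-8) − h(MW-14) = 164.42 − 157.45 = 6.97 m.
Hydraulic gradient: i = |Δh| / L = 6.97 / 270.4 = 0.0258.
Flow is from higher to lower head: from MW-8 toward MW-14, i.e. toward the east.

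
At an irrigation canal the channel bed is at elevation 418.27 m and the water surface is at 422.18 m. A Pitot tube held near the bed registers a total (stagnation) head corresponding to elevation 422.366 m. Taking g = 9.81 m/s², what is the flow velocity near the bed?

v ≈ 1.91 m/s

Near the bed, under hydrostatic conditions, the piezometric head (z + ψ) equals the free-surface elevation, 422.18 m.
Velocity head = total − piezometric = 422.366 − 422.18 = 0.186 m.
v = √(2g·h_v) = √(2 × 9.81 × 0.186) = 1.91 m/s.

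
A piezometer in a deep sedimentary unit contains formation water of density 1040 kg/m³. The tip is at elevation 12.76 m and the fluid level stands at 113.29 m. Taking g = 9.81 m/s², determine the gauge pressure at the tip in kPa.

Pressure head ψ = h − z = 113.29 − 12.76 = 100.53 m.
P = ρgψ = 1040 × 9.81 × 100.53 = 1025647 Pa ≈ 1030 kPa.

P ≈ 1030 kPa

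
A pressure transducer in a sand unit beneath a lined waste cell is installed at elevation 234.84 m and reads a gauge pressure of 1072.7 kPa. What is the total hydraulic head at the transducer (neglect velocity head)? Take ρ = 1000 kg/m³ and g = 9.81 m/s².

h ≈ 344.19 m

ψ = P/(ρg) = 1072.7×1000 / (1000 × 9.81) = 109.35 m.
h = z + ψ = 234.84 + 109.35 = 344.19 m.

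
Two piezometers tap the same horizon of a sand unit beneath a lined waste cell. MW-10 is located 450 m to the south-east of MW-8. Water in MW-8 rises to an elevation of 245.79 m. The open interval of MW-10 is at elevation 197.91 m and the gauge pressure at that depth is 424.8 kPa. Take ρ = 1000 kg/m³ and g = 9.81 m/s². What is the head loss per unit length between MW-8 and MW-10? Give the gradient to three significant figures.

i ≈ 0.0102 m/m

Total head at MW-8: h = 245.79 m (water level in the piezometer is the total head).
Pressure head at MW-10: ψ = P/(ρg) = 424.8×1000 / (1000 × 9.81) = 43.30 m.
Total head at MW-10: h = z + ψ = 197.91 + 43.30 = 241.21 m.
Head difference: h(MW-8) − h(MW-10) = 245.79 − 241.21 = 4.58 m.
Hydraulic gradient: i = |Δh| / L = 4.58 / 450 = 0.0102.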